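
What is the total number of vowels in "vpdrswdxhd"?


Input string: 'vpdrswdxhd'
Operation: count vowels (a, e, i, o, u)
Scan: s[0]='v', s[1]='p', s[2]='d', s[3]='r', s[4]='s', s[5]='w', s[6]='d', s[7]='x', s[8]='h', s[9]='d'
Vowels found: 0
Result: 0


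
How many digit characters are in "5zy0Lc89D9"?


Input string: '5zy0Lc89D9'
Operation: count digit characters (0-9)
Scan: '5'(digit), 'z', 'y', '0'(digit), 'L', 'c', '8'(digit), '9'(digit), 'D', '9'(digit)
Digits found: 5
Result: 5


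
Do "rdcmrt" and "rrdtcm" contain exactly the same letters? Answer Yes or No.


String 1: 'rdcmrt' -> sorted: 'cdmrrt'
String 2: 'rrdtcm' -> sorted: 'cdmrrt'
Compare sorted forms: 'cdmrrt' == 'cdmrrt'
Anagram: Yes


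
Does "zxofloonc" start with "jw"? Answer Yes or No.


Input string: 'zxofloonc'
Prefix to check: 'jw'
First 2 characters of input: 'zx'
Match: False
Result: No


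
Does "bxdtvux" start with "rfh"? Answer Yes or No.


Input string: 'bxdtvux'
Prefix to check: 'rfh'
First 3 characters of input: 'bxd'
Match: False
Result: No


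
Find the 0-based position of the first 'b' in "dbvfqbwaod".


Input string: 'dbvfqbwaod'
Target: 'b'
Scanning left to right: s[0]='d', s[1]='b'
First match at index: 1


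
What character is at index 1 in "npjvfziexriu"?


Input string: 'npjvfziexriu'
Operation: get character at index 1
Index mapping: s[0]='n', s[1]='p'
Result: 'p'


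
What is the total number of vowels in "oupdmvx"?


Input string: 'oupdmvx'
Operation: count vowels (a, e, i, o, u)
Scan: s[0]='o' (vowel), s[1]='u' (vowel), s[2]='p', s[3]='d', s[4]='m', s[5]='v', s[6]='x'
Vowels found: 2
Result: 2


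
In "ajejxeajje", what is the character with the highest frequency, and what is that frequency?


Input: 'ajejxeajje'
Operation: tally each character
Counts: 'a':2, 'e':3, 'j':4, 'x':1
Maximum: 'j' appears 4 times


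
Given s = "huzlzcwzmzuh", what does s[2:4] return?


Input string: 'huzlzcwzmzuh'
Operation: slice [2:4]
Extract characters: s[2]='z', s[3]='l'
Result: zl


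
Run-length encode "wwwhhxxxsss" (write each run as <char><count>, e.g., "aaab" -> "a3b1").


Input: 'wwwhhxxxsss'
Operation: identify consecutive runs
Runs: 'www' -> w3, 'hh' -> h2, 'xxx' -> x3, 'sss' -> s3
Encoded: w3h2x3s3


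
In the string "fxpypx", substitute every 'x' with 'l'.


Input string: 'fxpypx'
Operation: replace 'x' with 'l'
Positions of 'x': 1, 5
After replacement: flpypl


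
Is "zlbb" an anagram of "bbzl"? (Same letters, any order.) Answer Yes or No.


String 1: 'bbzl' -> sorted: 'bblz'
String 2: 'zlbb' -> sorted: 'bblz'
Compare sorted forms: 'bblz' == 'bblz'
Anagram: Yes


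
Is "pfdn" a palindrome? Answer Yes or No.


Input string: 'pfdn'
Reversed: 'ndfp'
Compare pairs: s[0]='p' vs s[3]='n' (mismatch), s[1]='f' vs s[2]='d' (mismatch)
Palindrome: No


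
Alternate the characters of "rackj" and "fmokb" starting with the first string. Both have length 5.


String 1: 'rackj'
String 2: 'fmokb'
Operation: alternate characters
Pairs: 'r'+'f', 'a'+'m', 'c'+'o', 'k'+'k', 'j'+'b'
Result: rfamcokkjb


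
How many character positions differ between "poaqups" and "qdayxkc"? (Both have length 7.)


String 1: 'poaqups'
String 2: 'qdayxkc'
Compare each position: pos 0: 'p'!='q', pos 1: 'o'!='d', pos 2: 'a'=='a', pos 3: 'q'!='y', pos 4: 'u'!='x', pos 5: 'p'!='k', pos 6: 's'!='c'
Differing positions: 6
Hamming distance: 6


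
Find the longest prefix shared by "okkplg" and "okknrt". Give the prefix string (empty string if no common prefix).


String 1: 'okkplg'
String 2: 'okknrt'
Compare position by position:
pos 0: 'o' vs 'o' match
pos 1: 'k' vs 'k' match
pos 2: 'k' vs 'k' match
pos 3: 'p' vs 'n' differ -> stop
Longest common prefix: "okk" (length 3)


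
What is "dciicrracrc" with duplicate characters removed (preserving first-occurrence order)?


Input: 'dciicrracrc'
Operation: keep first occurrence of each character
Scan: s[0]='d' new -> keep; s[1]='c' new -> keep; s[2]='i' new -> keep; s[3]='i' seen -> skip; s[4]='c' seen -> skip; s[5]='r' new -> keep; s[6]='r' seen -> skip; s[7]='a' new -> keep; s[8]='c' seen -> skip; s[9]='r' seen -> skip; s[10]='c' seen -> skip
Result: dcira


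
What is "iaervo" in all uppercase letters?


Input string: 'iaervo'
Operation: convert each letter to uppercase
Mapping: 'i'->'I', 'a'->'A', 'e'->'E', 'r'->'R', 'v'->'V', 'o'->'O'
Result: IAERVO


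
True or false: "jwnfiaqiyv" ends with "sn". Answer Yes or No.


Input string: 'jwnfiaqiyv'
Suffix to check: 'sn'
Last 2 characters of input: 'yv'
Match: False
Result: No


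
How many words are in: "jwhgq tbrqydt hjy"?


Input string: 'jwhgq tbrqydt hjy'
Operation: split by spaces
Words found: 'jwhgq', 'tbrqydt', 'hjy'
Word count: 3


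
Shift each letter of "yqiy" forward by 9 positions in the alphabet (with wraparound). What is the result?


Input: 'yqiy', shift = 9
Operation: for each letter, (position + 9) mod 26
Mapping: 'y'(24+9=33, 33 mod 26=7)->'h', 'q'(16+9=25)->'z', 'i'(8+9=17)->'r', 'y'(24+9=33, 33 mod 26=7)->'h'
Result: hzrh


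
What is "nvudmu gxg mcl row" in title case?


Input string: 'nvudmu gxg mcl row'
Operation: capitalize first letter of each word
Word transformations: 'nvudmu'->'Nvudmu', 'gxg'->'Gxg', 'mcl'->'Mcl', 'row'->'Row'
Result: Nvudmu Gxg Mcl Row


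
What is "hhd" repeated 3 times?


Input string: 'hhd'
Operation: repeat 3 times
Concatenation: 'hhd' + 'hhd' + 'hhd'
Result: hhdhhdhhd


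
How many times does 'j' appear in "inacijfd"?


Input string: 'inacijfd'
Target character: 'j'
Scan each position: s[5]='j'
Matches found at indices: 5
Total: 1


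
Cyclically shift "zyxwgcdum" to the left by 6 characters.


Input: 'zyxwgcdum', shift = 6
Operation: split at index 6 and swap parts
Front part s[0:6] = 'zyxwgc'
Back part s[6:] = 'dum'
Rotated = back + front = 'dum' + 'zyxwgc'
Result: dumzyxwgc


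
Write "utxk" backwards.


Input string: 'utxk'
Operation: reverse character order
Original order: 'u' -> 't' -> 'x' -> 'k'
Reversed order: 'k' -> 'x' -> 't' -> 'u'
Result: kxtu


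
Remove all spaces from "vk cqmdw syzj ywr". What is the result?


Input string: 'vk cqmdw syzj ywr'
Operation: remove all spaces
Words: 'vk', 'cqmdw', 'syzj', 'ywr'
Join without spaces: vkcqmdwsyzjywr


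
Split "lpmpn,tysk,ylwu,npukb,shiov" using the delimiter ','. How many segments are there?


Input string: 'lpmpn,tysk,ylwu,npukb,shiov'
Delimiter: ','
Split result: 'lpmpn', 'tysk', 'ylwu', 'npukb', 'shiov'
Number of parts: 5


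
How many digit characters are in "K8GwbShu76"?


Input string: 'K8GwbShu76'
Operation: count digit characters (0-9)
Scan: 'K', '8'(digit), 'G', 'w', 'b', 'S', 'h', 'u', '7'(digit), '6'(digit)
Digits found: 3
Result: 3


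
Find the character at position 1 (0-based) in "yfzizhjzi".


Input string: 'yfzizhjzi'
Operation: get character at index 1
Index mapping: s[0]='y', s[1]='f'
Result: 'f'


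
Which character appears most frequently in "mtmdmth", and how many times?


Input: 'mtmdmth'
Operation: tally each character
Counts: 'd':1, 'h':1, 'm':3, 't':2
Maximum: 'm' appears 3 times


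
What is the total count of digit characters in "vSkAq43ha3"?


Input string: 'vSkAq43ha3'
Operation: count digit characters (0-9)
Scan: 'v', 'S', 'k', 'A', 'q', '4'(digit), '3'(digit), 'h', 'a', '3'(digit)
Digits found: 3
Result: 3


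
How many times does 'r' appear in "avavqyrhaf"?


Input string: 'avavqyrhaf'
Target character: 'r'
Scan each position: s[6]='r'
Matches found at indices: 6
Total: 1


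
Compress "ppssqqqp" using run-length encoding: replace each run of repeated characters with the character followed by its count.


Input: 'ppssqqqp'
Operation: identify consecutive runs
Runs: 'pp' -> p2, 'ss' -> s2, 'qqq' -> q3, 'p' -> p1
Encoded: p2s2q3p1


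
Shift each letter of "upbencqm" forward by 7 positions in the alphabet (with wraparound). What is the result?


Input: 'upbencqm', shift = 7
Operation: for each letter, (position + 7) mod 26
Mapping: 'u'(20+7=27, 27 mod 26=1)->'b', 'p'(15+7=22)->'w', 'b'(1+7=8)->'i', 'e'(4+7=11)->'l', 'n'(13+7=20)->'u', 'c'(2+7=9)->'j', 'q'(16+7=23)->'x', 'm'(12+7=19)->'t'
Result: bwilujxt


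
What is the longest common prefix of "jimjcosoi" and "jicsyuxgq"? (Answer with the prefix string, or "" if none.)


String 1: 'jimjcosoi'
String 2: 'jicsyuxgq'
Compare position by position:
pos 0: 'j' vs 'j' match
pos 1: 'i' vs 'i' match
pos 2: 'm' vs 'c' differ -> stop
Longest common prefix: "ji" (length 2)


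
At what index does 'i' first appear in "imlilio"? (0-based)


Input string: 'imlilio'
Target: 'i'
Scanning left to right: s[0]='i'
First match at index: 0


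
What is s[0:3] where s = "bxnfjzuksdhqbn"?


Input string: 'bxnfjzuksdhqbn'
Operation: slice [0:3]
Extract characters: s[0]='b', s[1]='x', s[2]='n'
Result: bxn


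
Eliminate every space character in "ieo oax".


Input string: 'ieo oax'
Operation: remove all spaces
Words: 'ieo', 'oax'
Join without spaces: ieooax


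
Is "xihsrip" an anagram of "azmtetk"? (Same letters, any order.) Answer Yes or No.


String 1: 'azmtetk' -> sorted: 'aekmttz'
String 2: 'xihsrip' -> sorted: 'hiiprsx'
Compare sorted forms: 'aekmttz' != 'hiiprsx'
Anagram: No


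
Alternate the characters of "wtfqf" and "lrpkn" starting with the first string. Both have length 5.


String 1: 'wtfqf'
String 2: 'lrpkn'
Operation: alternate characters
Pairs: 'w'+'l', 't'+'r', 'f'+'p', 'q'+'k', 'f'+'n'
Result: wltrfpqkfn


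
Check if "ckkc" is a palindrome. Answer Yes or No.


Input string: 'ckkc'
Reversed: 'ckkc'
Compare pairs: s[0]='c' vs s[3]='c' (match), s[1]='k' vs s[2]='k' (match)
Palindrome: Yes


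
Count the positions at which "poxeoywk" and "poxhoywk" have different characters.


String 1: 'poxeoywk'
String 2: 'poxhoywk'
Compare each position: pos 0: 'p'=='p', pos 1: 'o'=='o', pos 2: 'x'=='x', pos 3: 'e'!='h', pos 4: 'o'=='o', pos 5: 'y'=='y', pos 6: 'w'=='w', pos 7: 'k'=='k'
Differing positions: 1
Hamming distance: 1


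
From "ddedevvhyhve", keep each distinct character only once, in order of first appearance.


Input: 'ddedevvhyhve'
Operation: keep first occurrence of each character
Scan: s[0]='d' new -> keep; s[1]='d' seen -> skip; s[2]='e' new -> keep; s[3]='d' seen -> skip; s[4]='e' seen -> skip; s[5]='v' new -> keep; s[6]='v' seen -> skip; s[7]='h' new -> keep; s[8]='y' new -> keep; s[9]='h' seen -> skip; s[10]='v' seen -> skip; s[11]='e' seen -> skip
Result: devhy


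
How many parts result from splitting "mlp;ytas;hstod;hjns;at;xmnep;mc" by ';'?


Input string: 'mlp;ytas;hstod;hjns;at;xmnep;mc'
Delimiter: ';'
Split result: 'mlp', 'ytas', 'hstod', 'hjns', 'at', 'xmnep', 'mc'
Number of parts: 7


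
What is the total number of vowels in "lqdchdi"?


Input string: 'lqdchdi'
Operation: count vowels (a, e, i, o, u)
Scan: s[0]='l', s[1]='q', s[2]='d', s[3]='c', s[4]='h', s[5]='d', s[6]='i' (vowel)
Vowels found: 1
Result: 1


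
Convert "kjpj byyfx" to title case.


Input string: 'kjpj byyfx'
Operation: capitalize first letter of each word
Word transformations: 'kjpj'->'Kjpj', 'byyfx'->'Byyfx'
Result: Kjpj Byyfx


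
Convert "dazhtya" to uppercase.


Input string: 'dazhtya'
Operation: convert each letter to uppercase
Mapping: 'd'->'D', 'a'->'A', 'z'->'Z', 'h'->'H', 't'->'T', 'y'->'Y', 'a'->'A'
Result: DAZHTYA


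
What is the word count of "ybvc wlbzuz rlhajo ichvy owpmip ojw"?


Input string: 'ybvc wlbzuz rlhajo ichvy owpmip ojw'
Operation: split by spaces
Words found: 'ybvc', 'wlbzuz', 'rlhajo', 'ichvy', 'owpmip', 'ojw'
Word count: 6


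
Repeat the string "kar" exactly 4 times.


Input string: 'kar'
Operation: repeat 4 times
Concatenation: 'kar' + 'kar' + 'kar' + 'kar'
Result: karkarkarkar


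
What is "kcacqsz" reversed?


Input string: 'kcacqsz'
Operation: reverse character order
Original order: 'k' -> 'c' -> 'a' -> 'c' -> 'q' -> 's' -> 'z'
Reversed order: 'z' -> 's' -> 'q' -> 'c' -> 'a' -> 'c' -> 'k'
Result: zsqcack


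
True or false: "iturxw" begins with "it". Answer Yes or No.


Input string: 'iturxw'
Prefix to check: 'it'
First 2 characters of input: 'it'
Match: True
Result: Yes


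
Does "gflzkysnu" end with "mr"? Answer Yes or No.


Input string: 'gflzkysnu'
Suffix to check: 'mr'
Last 2 characters of input: 'nu'
Match: False
Result: No


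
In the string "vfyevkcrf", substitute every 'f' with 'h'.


Input string: 'vfyevkcrf'
Operation: replace 'f' with 'h'
Positions of 'f': 1, 8
After replacement: vhyevkcrh


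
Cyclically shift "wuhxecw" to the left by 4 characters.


Input: 'wuhxecw', shift = 4
Operation: split at index 4 and swap parts
Front part s[0:4] = 'wuhx'
Back part s[4:] = 'ecw'
Rotated = back + front = 'ecw' + 'wuhx'
Result: ecwwuhx


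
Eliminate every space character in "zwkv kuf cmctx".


Input string: 'zwkv kuf cmctx'
Operation: remove all spaces
Words: 'zwkv', 'kuf', 'cmctx'
Join without spaces: zwkvkufcmctx


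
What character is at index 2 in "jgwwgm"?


Input string: 'jgwwgm'
Operation: get character at index 2
Index mapping: s[0]='j', s[1]='g', s[2]='w'
Result: 'w'


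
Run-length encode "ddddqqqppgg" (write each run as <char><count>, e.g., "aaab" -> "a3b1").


Input: 'ddddqqqppgg'
Operation: identify consecutive runs
Runs: 'dddd' -> d4, 'qqq' -> q3, 'pp' -> p2, 'gg' -> g2
Encoded: d4q3p2g2


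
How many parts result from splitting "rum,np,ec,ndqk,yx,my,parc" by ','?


Input string: 'rum,np,ec,ndqk,yx,my,parc'
Delimiter: ','
Split result: 'rum', 'np', 'ec', 'ndqk', 'yx', 'my', 'parc'
Number of parts: 7


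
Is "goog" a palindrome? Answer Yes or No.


Input string: 'goog'
Reversed: 'goog'
Compare pairs: s[0]='g' vs s[3]='g' (match), s[1]='o' vs s[2]='o' (match)
Palindrome: Yes


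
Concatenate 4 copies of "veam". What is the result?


Input string: 'veam'
Operation: repeat 4 times
Concatenation: 'veam' + 'veam' + 'veam' + 'veam'
Result: veamveamveamveam


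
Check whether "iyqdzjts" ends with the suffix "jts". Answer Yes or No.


Input string: 'iyqdzjts'
Suffix to check: 'jts'
Last 3 characters of input: 'jts'
Match: True
Result: Yes


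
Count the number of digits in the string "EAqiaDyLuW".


Input string: 'EAqiaDyLuW'
Operation: count digit characters (0-9)
Scan: 'E', 'A', 'q', 'i', 'a', 'D', 'y', 'L', 'u', 'W'
Digits found: 0
Result: 0


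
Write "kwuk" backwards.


Input string: 'kwuk'
Operation: reverse character order
Original order: 'k' -> 'w' -> 'u' -> 'k'
Reversed order: 'k' -> 'u' -> 'w' -> 'k'
Result: kuwk


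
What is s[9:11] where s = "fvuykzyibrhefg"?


Input string: 'fvuykzyibrhefg'
Operation: slice [9:11]
Extract characters: s[9]='r', s[10]='h'
Result: rh


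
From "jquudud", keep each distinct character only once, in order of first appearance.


Input: 'jquudud'
Operation: keep first occurrence of each character
Scan: s[0]='j' new -> keep; s[1]='q' new -> keep; s[2]='u' new -> keep; s[3]='u' seen -> skip; s[4]='d' new -> keep; s[5]='u' seen -> skip; s[6]='d' seen -> skip
Result: jqud


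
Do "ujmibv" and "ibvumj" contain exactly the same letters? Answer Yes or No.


String 1: 'ujmibv' -> sorted: 'bijmuv'
String 2: 'ibvumj' -> sorted: 'bijmuv'
Compare sorted forms: 'bijmuv' == 'bijmuv'
Anagram: Yes


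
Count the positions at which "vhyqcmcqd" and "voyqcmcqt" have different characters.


String 1: 'vhyqcmcqd'
String 2: 'voyqcmcqt'
Compare each position: pos 0: 'v'=='v', pos 1: 'h'!='o', pos 2: 'y'=='y', pos 3: 'q'=='q', pos 4: 'c'=='c', pos 5: 'm'=='m', pos 6: 'c'=='c', pos 7: 'q'=='q', pos 8: 'd'!='t'
Differing positions: 2
Hamming distance: 2


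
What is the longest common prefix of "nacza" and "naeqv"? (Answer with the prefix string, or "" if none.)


String 1: 'nacza'
String 2: 'naeqv'
Compare position by position:
pos 0: 'n' vs 'n' match
pos 1: 'a' vs 'a' match
pos 2: 'c' vs 'e' differ -> stop
Longest common prefix: "na" (length 2)


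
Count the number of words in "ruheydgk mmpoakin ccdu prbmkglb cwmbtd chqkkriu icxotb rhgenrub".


Input string: 'ruheydgk mmpoakin ccdu prbmkglb cwmbtd chqkkriu icxotb rhgenrub'
Operation: split by spaces
Words found: 'ruheydgk', 'mmpoakin', 'ccdu', 'prbmkglb', 'cwmbtd', 'chqkkriu', 'icxotb', 'rhgenrub'
Word count: 8


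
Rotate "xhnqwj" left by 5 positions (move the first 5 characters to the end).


Input: 'xhnqwj', shift = 5
Operation: split at index 5 and swap parts
Front part s[0:5] = 'xhnqw'
Back part s[5:] = 'j'
Rotated = back + front = 'j' + 'xhnqw'
Result: jxhnqw


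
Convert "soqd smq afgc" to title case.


Input string: 'soqd smq afgc'
Operation: capitalize first letter of each word
Word transformations: 'soqd'->'Soqd', 'smq'->'Smq', 'afgc'->'Afgc'
Result: Soqd Smq Afgc


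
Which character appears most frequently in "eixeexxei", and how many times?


Input: 'eixeexxei'
Operation: tally each character
Counts: 'e':4, 'i':2, 'x':3
Maximum: 'e' appears 4 times


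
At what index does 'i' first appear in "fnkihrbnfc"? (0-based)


Input string: 'fnkihrbnfc'
Target: 'i'
Scanning left to right: s[0]='f', s[1]='n', s[2]='k', s[3]='i'
First match at index: 3


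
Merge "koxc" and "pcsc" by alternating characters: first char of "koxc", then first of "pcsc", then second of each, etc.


String 1: 'koxc'
String 2: 'pcsc'
Operation: alternate characters
Pairs: 'k'+'p', 'o'+'c', 'x'+'s', 'c'+'c'
Result: kpocxscc


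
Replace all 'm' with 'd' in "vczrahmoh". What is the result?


Input string: 'vczrahmoh'
Operation: replace 'm' with 'd'
Positions of 'm': 6
After replacement: vczrahdoh


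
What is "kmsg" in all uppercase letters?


Input string: 'kmsg'
Operation: convert each letter to uppercase
Mapping: 'k'->'K', 'm'->'M', 's'->'S', 'g'->'G'
Result: KMSG


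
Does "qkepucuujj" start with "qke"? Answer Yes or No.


Input string: 'qkepucuujj'
Prefix to check: 'qke'
First 3 characters of input: 'qke'
Match: True
Result: Yes


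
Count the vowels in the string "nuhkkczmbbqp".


Input string: 'nuhkkczmbbqp'
Operation: count vowels (a, e, i, o, u)
Scan: s[0]='n', s[1]='u' (vowel), s[2]='h', s[3]='k', s[4]='k', s[5]='c', s[6]='z', s[7]='m', s[8]='b', s[9]='b', s[10]='q', s[11]='p'
Vowels found: 1
Result: 1


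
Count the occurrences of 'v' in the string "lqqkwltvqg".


Input string: 'lqqkwltvqg'
Target character: 'v'
Scan each position: s[7]='v'
Matches found at indices: 7
Total: 1


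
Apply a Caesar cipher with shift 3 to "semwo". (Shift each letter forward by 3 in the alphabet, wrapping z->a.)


Input: 'semwo', shift = 3
Operation: for each letter, (position + 3) mod 26
Mapping: 's'(18+3=21)->'v', 'e'(4+3=7)->'h', 'm'(12+3=15)->'p', 'w'(22+3=25)->'z', 'o'(14+3=17)->'r'
Result: vhpzr


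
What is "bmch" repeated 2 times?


Input string: 'bmch'
Operation: repeat 2 times
Concatenation: 'bmch' + 'bmch'
Result: bmchbmch


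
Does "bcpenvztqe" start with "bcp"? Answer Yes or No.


Input string: 'bcpenvztqe'
Prefix to check: 'bcp'
First 3 characters of input: 'bcp'
Match: True
Result: Yes


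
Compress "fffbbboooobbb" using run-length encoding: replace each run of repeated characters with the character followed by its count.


Input: 'fffbbboooobbb'
Operation: identify consecutive runs
Runs: 'fff' -> f3, 'bbb' -> b3, 'oooo' -> o4, 'bbb' -> b3
Encoded: f3b3o4b3


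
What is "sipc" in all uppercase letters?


Input string: 'sipc'
Operation: convert each letter to uppercase
Mapping: 's'->'S', 'i'->'I', 'p'->'P', 'c'->'C'
Result: SIPC


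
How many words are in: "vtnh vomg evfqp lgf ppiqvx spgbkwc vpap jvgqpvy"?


Input string: 'vtnh vomg evfqp lgf ppiqvx spgbkwc vpap jvgqpvy'
Operation: split by spaces
Words found: 'vtnh', 'vomg', 'evfqp', 'lgf', 'ppiqvx', 'spgbkwc', 'vpap', 'jvgqpvy'
Word count: 8


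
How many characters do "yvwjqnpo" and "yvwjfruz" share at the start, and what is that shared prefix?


String 1: 'yvwjqnpo'
String 2: 'yvwjfruz'
Compare position by position:
pos 0: 'y' vs 'y' match
pos 1: 'v' vs 'v' match
pos 2: 'w' vs 'w' match
pos 3: 'j' vs 'j' match
pos 4: 'q' vs 'f' differ -> stop
Longest common prefix: "yvwj" (length 4)


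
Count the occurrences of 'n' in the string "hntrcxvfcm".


Input string: 'hntrcxvfcm'
Target character: 'n'
Scan each position: s[1]='n'
Matches found at indices: 1
Total: 1


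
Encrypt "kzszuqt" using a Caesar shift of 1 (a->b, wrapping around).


Input: 'kzszuqt', shift = 1
Operation: for each letter, (position + 1) mod 26
Mapping: 'k'(10+1=11)->'l', 'z'(25+1=26, 26 mod 26=0)->'a', 's'(18+1=19)->'t', 'z'(25+1=26, 26 mod 26=0)->'a', 'u'(20+1=21)->'v', 'q'(16+1=17)->'r', 't'(19+1=20)->'u'
Result: latavru


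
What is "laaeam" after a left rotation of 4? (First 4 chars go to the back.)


Input: 'laaeam', shift = 4
Operation: split at index 4 and swap parts
Front part s[0:4] = 'laae'
Back part s[4:] = 'am'
Rotated = back + front = 'am' + 'laae'
Result: amlaae


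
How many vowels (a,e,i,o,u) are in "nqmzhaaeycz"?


Input string: 'nqmzhaaeycz'
Operation: count vowels (a, e, i, o, u)
Scan: s[0]='n', s[1]='q', s[2]='m', s[3]='z', s[4]='h', s[5]='a' (vowel), s[6]='a' (vowel), s[7]='e' (vowel), s[8]='y', s[9]='c', s[10]='z'
Vowels found: 3
Result: 3


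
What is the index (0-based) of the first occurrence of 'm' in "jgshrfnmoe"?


Input string: 'jgshrfnmoe'
Target: 'm'
Scanning left to right: s[0]='j', s[1]='g', s[2]='s', s[3]='h', s[4]='r', s[5]='f', s[6]='n', s[7]='m'
First match at index: 7


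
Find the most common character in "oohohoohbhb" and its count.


Input: 'oohohoohbhb'
Operation: tally each character
Counts: 'b':2, 'h':4, 'o':5
Maximum: 'o' appears 5 times


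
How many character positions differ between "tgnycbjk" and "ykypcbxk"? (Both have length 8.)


String 1: 'tgnycbjk'
String 2: 'ykypcbxk'
Compare each position: pos 0: 't'!='y', pos 1: 'g'!='k', pos 2: 'n'!='y', pos 3: 'y'!='p', pos 4: 'c'=='c', pos 5: 'b'=='b', pos 6: 'j'!='x', pos 7: 'k'=='k'
Differing positions: 5
Hamming distance: 5


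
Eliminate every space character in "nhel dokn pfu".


Input string: 'nhel dokn pfu'
Operation: remove all spaces
Words: 'nhel', 'dokn', 'pfu'
Join without spaces: nheldoknpfu


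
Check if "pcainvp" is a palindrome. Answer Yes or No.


Input string: 'pcainvp'
Reversed: 'pvniacp'
Compare pairs: s[0]='p' vs s[6]='p' (match), s[1]='c' vs s[5]='v' (mismatch), s[2]='a' vs s[4]='n' (mismatch)
Palindrome: No


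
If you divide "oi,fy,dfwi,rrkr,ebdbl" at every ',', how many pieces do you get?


Input string: 'oi,fy,dfwi,rrkr,ebdbl'
Delimiter: ','
Split result: 'oi', 'fy', 'dfwi', 'rrkr', 'ebdbl'
Number of parts: 5


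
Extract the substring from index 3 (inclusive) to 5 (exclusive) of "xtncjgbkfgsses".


Input string: 'xtncjgbkfgsses'
Operation: slice [3:5]
Extract characters: s[3]='c', s[4]='j'
Result: cj


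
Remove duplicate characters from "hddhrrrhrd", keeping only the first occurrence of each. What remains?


Input: 'hddhrrrhrd'
Operation: keep first occurrence of each character
Scan: s[0]='h' new -> keep; s[1]='d' new -> keep; s[2]='d' seen -> skip; s[3]='h' seen -> skip; s[4]='r' new -> keep; s[5]='r' seen -> skip; s[6]='r' seen -> skip; s[7]='h' seen -> skip; s[8]='r' seen -> skip; s[9]='d' seen -> skip
Result: hdr


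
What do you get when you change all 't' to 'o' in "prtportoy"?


Input string: 'prtportoy'
Operation: replace 't' with 'o'
Positions of 't': 2, 6
After replacement: proporooy


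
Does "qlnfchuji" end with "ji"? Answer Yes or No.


Input string: 'qlnfchuji'
Suffix to check: 'ji'
Last 2 characters of input: 'ji'
Match: True
Result: Yes


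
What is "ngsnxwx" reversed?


Input string: 'ngsnxwx'
Operation: reverse character order
Original order: 'n' -> 'g' -> 's' -> 'n' -> 'x' -> 'w' -> 'x'
Reversed order: 'x' -> 'w' -> 'x' -> 'n' -> 's' -> 'g' -> 'n'
Result: xwxnsgn


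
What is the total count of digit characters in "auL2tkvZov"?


Input string: 'auL2tkvZov'
Operation: count digit characters (0-9)
Scan: 'a', 'u', 'L', '2'(digit), 't', 'k', 'v', 'Z', 'o', 'v'
Digits found: 1
Result: 1


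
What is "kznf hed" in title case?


Input string: 'kznf hed'
Operation: capitalize first letter of each word
Word transformations: 'kznf'->'Kznf', 'hed'->'Hed'
Result: Kznf Hed


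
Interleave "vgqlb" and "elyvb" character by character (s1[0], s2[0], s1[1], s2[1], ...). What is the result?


String 1: 'vgqlb'
String 2: 'elyvb'
Operation: alternate characters
Pairs: 'v'+'e', 'g'+'l', 'q'+'y', 'l'+'v', 'b'+'b'
Result: veglqylvbb


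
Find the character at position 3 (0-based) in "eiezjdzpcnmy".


Input string: 'eiezjdzpcnmy'
Operation: get character at index 3
Index mapping: s[0]='e', s[1]='i', s[2]='e', s[3]='z'
Result: 'z'


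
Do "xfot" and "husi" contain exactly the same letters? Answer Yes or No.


String 1: 'xfot' -> sorted: 'fotx'
String 2: 'husi' -> sorted: 'hisu'
Compare sorted forms: 'fotx' != 'hisu'
Anagram: No


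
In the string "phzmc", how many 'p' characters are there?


Input string: 'phzmc'
Target character: 'p'
Scan each position: s[0]='p'
Matches found at indices: 0
Total: 1


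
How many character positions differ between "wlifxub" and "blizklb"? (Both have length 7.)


String 1: 'wlifxub'
String 2: 'blizklb'
Compare each position: pos 0: 'w'!='b', pos 1: 'l'=='l', pos 2: 'i'=='i', pos 3: 'f'!='z', pos 4: 'x'!='k', pos 5: 'u'!='l', pos 6: 'b'=='b'
Differing positions: 4
Hamming distance: 4


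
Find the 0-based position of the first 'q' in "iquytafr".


Input string: 'iquytafr'
Target: 'q'
Scanning left to right: s[0]='i', s[1]='q'
First match at index: 1


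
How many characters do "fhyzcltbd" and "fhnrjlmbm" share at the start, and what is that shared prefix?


String 1: 'fhyzcltbd'
String 2: 'fhnrjlmbm'
Compare position by position:
pos 0: 'f' vs 'f' match
pos 1: 'h' vs 'h' match
pos 2: 'y' vs 'n' differ -> stop
Longest common prefix: "fh" (length 2)


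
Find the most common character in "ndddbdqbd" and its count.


Input: 'ndddbdqbd'
Operation: tally each character
Counts: 'b':2, 'd':5, 'n':1, 'q':1
Maximum: 'd' appears 5 times


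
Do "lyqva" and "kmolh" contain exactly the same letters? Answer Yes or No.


String 1: 'lyqva' -> sorted: 'alqvy'
String 2: 'kmolh' -> sorted: 'hklmo'
Compare sorted forms: 'alqvy' != 'hklmo'
Anagram: No


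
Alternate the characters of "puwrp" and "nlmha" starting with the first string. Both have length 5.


String 1: 'puwrp'
String 2: 'nlmha'
Operation: alternate characters
Pairs: 'p'+'n', 'u'+'l', 'w'+'m', 'r'+'h', 'p'+'a'
Result: pnulwmrhpa


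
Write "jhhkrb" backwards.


Input string: 'jhhkrb'
Operation: reverse character order
Original order: 'j' -> 'h' -> 'h' -> 'k' -> 'r' -> 'b'
Reversed order: 'b' -> 'r' -> 'k' -> 'h' -> 'h' -> 'j'
Result: brkhhj


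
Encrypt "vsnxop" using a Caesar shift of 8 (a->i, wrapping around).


Input: 'vsnxop', shift = 8
Operation: for each letter, (position + 8) mod 26
Mapping: 'v'(21+8=29, 29 mod 26=3)->'d', 's'(18+8=26, 26 mod 26=0)->'a', 'n'(13+8=21)->'v', 'x'(23+8=31, 31 mod 26=5)->'f', 'o'(14+8=22)->'w', 'p'(15+8=23)->'x'
Result: davfwx


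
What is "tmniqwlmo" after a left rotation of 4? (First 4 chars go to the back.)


Input: 'tmniqwlmo', shift = 4
Operation: split at index 4 and swap parts
Front part s[0:4] = 'tmni'
Back part s[4:] = 'qwlmo'
Rotated = back + front = 'qwlmo' + 'tmni'
Result: qwlmotmni


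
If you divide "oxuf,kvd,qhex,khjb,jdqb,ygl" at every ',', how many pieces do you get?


Input string: 'oxuf,kvd,qhex,khjb,jdqb,ygl'
Delimiter: ','
Split result: 'oxuf', 'kvd', 'qhex', 'khjb', 'jdqb', 'ygl'
Number of parts: 6


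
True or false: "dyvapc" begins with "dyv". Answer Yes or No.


Input string: 'dyvapc'
Prefix to check: 'dyv'
First 3 characters of input: 'dyv'
Match: True
Result: Yes


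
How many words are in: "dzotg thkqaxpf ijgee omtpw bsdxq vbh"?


Input string: 'dzotg thkqaxpf ijgee omtpw bsdxq vbh'
Operation: split by spaces
Words found: 'dzotg', 'thkqaxpf', 'ijgee', 'omtpw', 'bsdxq', 'vbh'
Word count: 6


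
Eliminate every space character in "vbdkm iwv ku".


Input string: 'vbdkm iwv ku'
Operation: remove all spaces
Words: 'vbdkm', 'iwv', 'ku'
Join without spaces: vbdkmiwvku


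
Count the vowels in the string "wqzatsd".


Input string: 'wqzatsd'
Operation: count vowels (a, e, i, o, u)
Scan: s[0]='w', s[1]='q', s[2]='z', s[3]='a' (vowel), s[4]='t', s[5]='s', s[6]='d'
Vowels found: 1
Result: 1


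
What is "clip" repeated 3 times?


Input string: 'clip'
Operation: repeat 3 times
Concatenation: 'clip' + 'clip' + 'clip'
Result: clipclipclip


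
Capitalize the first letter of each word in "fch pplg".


Input string: 'fch pplg'
Operation: capitalize first letter of each word
Word transformations: 'fch'->'Fch', 'pplg'->'Pplg'
Result: Fch Pplg


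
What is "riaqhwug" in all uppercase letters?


Input string: 'riaqhwug'
Operation: convert each letter to uppercase
Mapping: 'r'->'R', 'i'->'I', 'a'->'A', 'q'->'Q', 'h'->'H', 'w'->'W', 'u'->'U', 'g'->'G'
Result: RIAQHWUG


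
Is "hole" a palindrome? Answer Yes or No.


Input string: 'hole'
Reversed: 'eloh'
Compare pairs: s[0]='h' vs s[3]='e' (mismatch), s[1]='o' vs s[2]='l' (mismatch)
Palindrome: No


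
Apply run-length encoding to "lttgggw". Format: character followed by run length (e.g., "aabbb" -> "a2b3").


Input: 'lttgggw'
Operation: identify consecutive runs
Runs: 'l' -> l1, 'tt' -> t2, 'ggg' -> g3, 'w' -> w1
Encoded: l1t2g3w1


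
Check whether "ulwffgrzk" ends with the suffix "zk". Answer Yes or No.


Input string: 'ulwffgrzk'
Suffix to check: 'zk'
Last 2 characters of input: 'zk'
Match: True
Result: Yes


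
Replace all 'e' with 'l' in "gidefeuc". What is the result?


Input string: 'gidefeuc'
Operation: replace 'e' with 'l'
Positions of 'e': 3, 5
After replacement: gidlfluc


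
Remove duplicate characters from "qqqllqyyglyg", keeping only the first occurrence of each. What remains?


Input: 'qqqllqyyglyg'
Operation: keep first occurrence of each character
Scan: s[0]='q' new -> keep; s[1]='q' seen -> skip; s[2]='q' seen -> skip; s[3]='l' new -> keep; s[4]='l' seen -> skip; s[5]='q' seen -> skip; s[6]='y' new -> keep; s[7]='y' seen -> skip; s[8]='g' new -> keep; s[9]='l' seen -> skip; s[10]='y' seen -> skip; s[11]='g' seen -> skip
Result: qlyg


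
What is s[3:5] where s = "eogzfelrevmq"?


Input string: 'eogzfelrevmq'
Operation: slice [3:5]
Extract characters: s[3]='z', s[4]='f'
Result: zf


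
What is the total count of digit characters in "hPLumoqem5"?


Input string: 'hPLumoqem5'
Operation: count digit characters (0-9)
Scan: 'h', 'P', 'L', 'u', 'm', 'o', 'q', 'e', 'm', '5'(digit)
Digits found: 1
Result: 1


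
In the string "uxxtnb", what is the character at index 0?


Input string: 'uxxtnb'
Operation: get character at index 0
Index mapping: s[0]='u'
Result: 'u'


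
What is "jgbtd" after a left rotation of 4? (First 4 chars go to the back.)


Input: 'jgbtd', shift = 4
Operation: split at index 4 and swap parts
Front part s[0:4] = 'jgbt'
Back part s[4:] = 'd'
Rotated = back + front = 'd' + 'jgbt'
Result: djgbt


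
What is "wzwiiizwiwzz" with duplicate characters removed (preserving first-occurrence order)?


Input: 'wzwiiizwiwzz'
Operation: keep first occurrence of each character
Scan: s[0]='w' new -> keep; s[1]='z' new -> keep; s[2]='w' seen -> skip; s[3]='i' new -> keep; s[4]='i' seen -> skip; s[5]='i' seen -> skip; s[6]='z' seen -> skip; s[7]='w' seen -> skip; s[8]='i' seen -> skip; s[9]='w' seen -> skip; s[10]='z' seen -> skip; s[11]='z' seen -> skip
Result: wzi


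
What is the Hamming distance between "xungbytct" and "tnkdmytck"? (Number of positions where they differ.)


String 1: 'xungbytct'
String 2: 'tnkdmytck'
Compare each position: pos 0: 'x'!='t', pos 1: 'u'!='n', pos 2: 'n'!='k', pos 3: 'g'!='d', pos 4: 'b'!='m', pos 5: 'y'=='y', pos 6: 't'=='t', pos 7: 'c'=='c', pos 8: 't'!='k'
Differing positions: 6
Hamming distance: 6


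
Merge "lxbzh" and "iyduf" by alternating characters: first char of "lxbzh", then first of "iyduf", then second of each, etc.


String 1: 'lxbzh'
String 2: 'iyduf'
Operation: alternate characters
Pairs: 'l'+'i', 'x'+'y', 'b'+'d', 'z'+'u', 'h'+'f'
Result: lixybdzuhf


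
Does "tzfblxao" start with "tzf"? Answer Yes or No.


Input string: 'tzfblxao'
Prefix to check: 'tzf'
First 3 characters of input: 'tzf'
Match: True
Result: Yes


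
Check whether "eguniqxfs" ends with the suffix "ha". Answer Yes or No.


Input string: 'eguniqxfs'
Suffix to check: 'ha'
Last 2 characters of input: 'fs'
Match: False
Result: No


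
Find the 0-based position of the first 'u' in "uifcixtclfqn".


Input string: 'uifcixtclfqn'
Target: 'u'
Scanning left to right: s[0]='u'
First match at index: 0


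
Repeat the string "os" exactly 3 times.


Input string: 'os'
Operation: repeat 3 times
Concatenation: 'os' + 'os' + 'os'
Result: ososos


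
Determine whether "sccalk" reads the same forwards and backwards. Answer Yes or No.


Input string: 'sccalk'
Reversed: 'klaccs'
Compare pairs: s[0]='s' vs s[5]='k' (mismatch), s[1]='c' vs s[4]='l' (mismatch), s[2]='c' vs s[3]='a' (mismatch)
Palindrome: No


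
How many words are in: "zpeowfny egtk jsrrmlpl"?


Input string: 'zpeowfny egtk jsrrmlpl'
Operation: split by spaces
Words found: 'zpeowfny', 'egtk', 'jsrrmlpl'
Word count: 3


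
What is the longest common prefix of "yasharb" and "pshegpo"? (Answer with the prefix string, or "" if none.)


String 1: 'yasharb'
String 2: 'pshegpo'
Compare position by position:
pos 0: 'y' vs 'p' differ -> stop
Longest common prefix: "" (length 0)


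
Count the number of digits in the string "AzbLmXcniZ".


Input string: 'AzbLmXcniZ'
Operation: count digit characters (0-9)
Scan: 'A', 'z', 'b', 'L', 'm', 'X', 'c', 'n', 'i', 'Z'
Digits found: 0
Result: 0


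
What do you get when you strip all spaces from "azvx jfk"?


Input string: 'azvx jfk'
Operation: remove all spaces
Words: 'azvx', 'jfk'
Join without spaces: azvxjfk


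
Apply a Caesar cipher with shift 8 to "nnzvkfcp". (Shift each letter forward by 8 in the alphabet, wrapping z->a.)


Input: 'nnzvkfcp', shift = 8
Operation: for each letter, (position + 8) mod 26
Mapping: 'n'(13+8=21)->'v', 'n'(13+8=21)->'v', 'z'(25+8=33, 33 mod 26=7)->'h', 'v'(21+8=29, 29 mod 26=3)->'d', 'k'(10+8=18)->'s', 'f'(5+8=13)->'n', 'c'(2+8=10)->'k', 'p'(15+8=23)->'x'
Result: vvhdsnkx


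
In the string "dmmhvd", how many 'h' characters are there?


Input string: 'dmmhvd'
Target character: 'h'
Scan each position: s[3]='h'
Matches found at indices: 3
Total: 1


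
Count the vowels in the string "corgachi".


Input string: 'corgachi'
Operation: count vowels (a, e, i, o, u)
Scan: s[0]='c', s[1]='o' (vowel), s[2]='r', s[3]='g', s[4]='a' (vowel), s[5]='c', s[6]='h', s[7]='i' (vowel)
Vowels found: 3
Result: 3


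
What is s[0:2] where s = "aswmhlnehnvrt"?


Input string: 'aswmhlnehnvrt'
Operation: slice [0:2]
Extract characters: s[0]='a', s[1]='s'
Result: as


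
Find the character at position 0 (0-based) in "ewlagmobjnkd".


Input string: 'ewlagmobjnkd'
Operation: get character at index 0
Index mapping: s[0]='e'
Result: 'e'


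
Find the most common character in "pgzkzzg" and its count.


Input: 'pgzkzzg'
Operation: tally each character
Counts: 'g':2, 'k':1, 'p':1, 'z':3
Maximum: 'z' appears 3 times


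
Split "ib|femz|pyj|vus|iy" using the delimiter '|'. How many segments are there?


Input string: 'ib|femz|pyj|vus|iy'
Delimiter: '|'
Split result: 'ib', 'femz', 'pyj', 'vus', 'iy'
Number of parts: 5


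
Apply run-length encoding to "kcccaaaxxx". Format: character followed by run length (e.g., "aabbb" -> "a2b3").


Input: 'kcccaaaxxx'
Operation: identify consecutive runs
Runs: 'k' -> k1, 'ccc' -> c3, 'aaa' -> a3, 'xxx' -> x3
Encoded: k1c3a3x3


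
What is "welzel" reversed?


Input string: 'welzel'
Operation: reverse character order
Original order: 'w' -> 'e' -> 'l' -> 'z' -> 'e' -> 'l'
Reversed order: 'l' -> 'e' -> 'z' -> 'l' -> 'e' -> 'w'
Result: lezlew


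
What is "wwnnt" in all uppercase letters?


Input string: 'wwnnt'
Operation: convert each letter to uppercase
Mapping: 'w'->'W', 'w'->'W', 'n'->'N', 'n'->'N', 't'->'T'
Result: WWNNT


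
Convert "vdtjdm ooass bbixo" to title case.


Input string: 'vdtjdm ooass bbixo'
Operation: capitalize first letter of each word
Word transformations: 'vdtjdm'->'Vdtjdm', 'ooass'->'Ooass', 'bbixo'->'Bbixo'
Result: Vdtjdm Ooass Bbixo


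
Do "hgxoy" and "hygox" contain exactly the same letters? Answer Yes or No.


String 1: 'hgxoy' -> sorted: 'ghoxy'
String 2: 'hygox' -> sorted: 'ghoxy'
Compare sorted forms: 'ghoxy' == 'ghoxy'
Anagram: Yes


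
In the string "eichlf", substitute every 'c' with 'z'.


Input string: 'eichlf'
Operation: replace 'c' with 'z'
Positions of 'c': 2
After replacement: eizhlf


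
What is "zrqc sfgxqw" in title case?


Input string: 'zrqc sfgxqw'
Operation: capitalize first letter of each word
Word transformations: 'zrqc'->'Zrqc', 'sfgxqw'->'Sfgxqw'
Result: Zrqc Sfgxqw


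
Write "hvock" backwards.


Input string: 'hvock'
Operation: reverse character order
Original order: 'h' -> 'v' -> 'o' -> 'c' -> 'k'
Reversed order: 'k' -> 'c' -> 'o' -> 'v' -> 'h'
Result: kcovh


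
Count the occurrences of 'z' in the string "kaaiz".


Input string: 'kaaiz'
Target character: 'z'
Scan each position: s[4]='z'
Matches found at indices: 4
Total: 1


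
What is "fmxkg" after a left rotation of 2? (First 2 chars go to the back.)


Input: 'fmxkg', shift = 2
Operation: split at index 2 and swap parts
Front part s[0:2] = 'fm'
Back part s[2:] = 'xkg'
Rotated = back + front = 'xkg' + 'fm'
Result: xkgfm


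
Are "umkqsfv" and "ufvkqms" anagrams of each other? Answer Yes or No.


String 1: 'umkqsfv' -> sorted: 'fkmqsuv'
String 2: 'ufvkqms' -> sorted: 'fkmqsuv'
Compare sorted forms: 'fkmqsuv' == 'fkmqsuv'
Anagram: Yes


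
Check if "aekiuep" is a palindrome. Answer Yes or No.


Input string: 'aekiuep'
Reversed: 'peuikea'
Compare pairs: s[0]='a' vs s[6]='p' (mismatch), s[1]='e' vs s[5]='e' (match), s[2]='k' vs s[4]='u' (mismatch)
Palindrome: No


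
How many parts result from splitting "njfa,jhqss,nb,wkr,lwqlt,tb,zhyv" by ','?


Input string: 'njfa,jhqss,nb,wkr,lwqlt,tb,zhyv'
Delimiter: ','
Split result: 'njfa', 'jhqss', 'nb', 'wkr', 'lwqlt', 'tb', 'zhyv'
Number of parts: 7


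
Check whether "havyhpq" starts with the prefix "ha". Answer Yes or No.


Input string: 'havyhpq'
Prefix to check: 'ha'
First 2 characters of input: 'ha'
Match: True
Result: Yes


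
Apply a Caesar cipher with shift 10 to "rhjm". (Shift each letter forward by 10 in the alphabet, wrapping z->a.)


Input: 'rhjm', shift = 10
Operation: for each letter, (position + 10) mod 26
Mapping: 'r'(17+10=27, 27 mod 26=1)->'b', 'h'(7+10=17)->'r', 'j'(9+10=19)->'t', 'm'(12+10=22)->'w'
Result: brtw


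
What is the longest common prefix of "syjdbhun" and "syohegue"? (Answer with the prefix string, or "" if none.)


String 1: 'syjdbhun'
String 2: 'syohegue'
Compare position by position:
pos 0: 's' vs 's' match
pos 1: 'y' vs 'y' match
pos 2: 'j' vs 'o' differ -> stop
Longest common prefix: "sy" (length 2)


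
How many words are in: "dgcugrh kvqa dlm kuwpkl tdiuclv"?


Input string: 'dgcugrh kvqa dlm kuwpkl tdiuclv'
Operation: split by spaces
Words found: 'dgcugrh', 'kvqa', 'dlm', 'kuwpkl', 'tdiuclv'
Word count: 5


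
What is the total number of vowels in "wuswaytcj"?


Input string: 'wuswaytcj'
Operation: count vowels (a, e, i, o, u)
Scan: s[0]='w', s[1]='u' (vowel), s[2]='s', s[3]='w', s[4]='a' (vowel), s[5]='y', s[6]='t', s[7]='c', s[8]='j'
Vowels found: 2
Result: 2
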